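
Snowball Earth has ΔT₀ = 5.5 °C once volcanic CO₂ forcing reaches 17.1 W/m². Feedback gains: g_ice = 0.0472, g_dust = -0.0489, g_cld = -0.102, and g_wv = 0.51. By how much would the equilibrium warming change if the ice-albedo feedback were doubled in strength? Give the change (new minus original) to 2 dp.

Original: g = 0.4063, ΔT = 5.5/(1−0.4063) = 9.2639 °C.
With doubled ice-albedo: g' = 0.4535, ΔT' = 5.5/(1−0.4535) = 10.0640 °C.
Change = 10.0640 − 9.2639 = 0.80 °C.

0.80 °C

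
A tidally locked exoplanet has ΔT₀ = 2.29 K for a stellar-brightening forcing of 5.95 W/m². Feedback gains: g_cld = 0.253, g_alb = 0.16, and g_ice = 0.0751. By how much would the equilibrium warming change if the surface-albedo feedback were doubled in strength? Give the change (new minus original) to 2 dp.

Original: g = 0.4881, ΔT = 2.29/(1−0.4881) = 4.4735 K.
With doubled surface-albedo: g' = 0.6481, ΔT' = 2.29/(1−0.6481) = 6.5075 K.
Change = 6.5075 − 4.4735 = 2.03 K.

2.03 K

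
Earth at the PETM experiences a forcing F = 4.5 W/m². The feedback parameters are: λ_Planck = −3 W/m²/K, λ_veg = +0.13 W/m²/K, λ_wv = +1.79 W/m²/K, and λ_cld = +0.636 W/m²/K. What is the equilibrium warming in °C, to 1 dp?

Net feedback parameter λ = (−3) + (+0.13) + (+1.79) + (+0.636) = -0.444 W/m²/K.
ΔT = −F/λ = −4.5/(-0.444) = 10.1 °C.

10.1 °C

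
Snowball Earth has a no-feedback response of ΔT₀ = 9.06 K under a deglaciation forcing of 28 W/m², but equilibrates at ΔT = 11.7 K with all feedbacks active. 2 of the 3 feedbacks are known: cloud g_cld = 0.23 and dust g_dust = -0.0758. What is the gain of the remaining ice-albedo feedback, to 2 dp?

0.07

Amplification A = ΔT/ΔT₀ = 11.7/9.06 = 1.291.
Total gain g = 1 − 1/A = 1 − 1/1.291 = 0.2254.
Known gains sum to 0.23 − 0.0758 = 0.1542.
g_ice = 0.2254 − 0.1542 = 0.07.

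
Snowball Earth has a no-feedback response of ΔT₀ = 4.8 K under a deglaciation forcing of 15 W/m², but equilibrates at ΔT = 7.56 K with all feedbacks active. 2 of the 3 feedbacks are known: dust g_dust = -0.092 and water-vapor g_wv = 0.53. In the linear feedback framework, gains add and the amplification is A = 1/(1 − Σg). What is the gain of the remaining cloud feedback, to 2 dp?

-0.07

Amplification A = ΔT/ΔT₀ = 7.56/4.8 = 1.575.
Total gain g = 1 − 1/A = 1 − 1/1.575 = 0.3651.
Known gains sum to -0.092 + 0.53 = 0.438.
g_cld = 0.3651 − 0.438 = -0.07.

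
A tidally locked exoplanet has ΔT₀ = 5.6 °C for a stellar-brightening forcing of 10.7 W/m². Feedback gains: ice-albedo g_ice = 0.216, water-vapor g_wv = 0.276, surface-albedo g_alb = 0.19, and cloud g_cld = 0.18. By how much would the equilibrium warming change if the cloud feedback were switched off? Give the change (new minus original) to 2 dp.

Original: g = 0.862, ΔT = 5.6/(1−0.862) = 40.5797 °C.
Without cloud: g' = 0.682, ΔT' = 5.6/(1−0.682) = 17.6101 °C.
Change = 17.6101 − 40.5797 = -22.97 °C.

-22.97 °C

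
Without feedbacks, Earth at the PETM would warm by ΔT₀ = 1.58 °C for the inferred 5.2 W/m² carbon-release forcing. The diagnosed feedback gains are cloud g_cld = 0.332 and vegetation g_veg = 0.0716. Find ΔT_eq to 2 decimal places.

Total gain g = 0.332 + 0.0716 = 0.4036.
Amplification A = 1/(1 − 0.4036) = 1.677.
ΔT = 1.58 × 1.677 = 2.65 °C.

2.65 °C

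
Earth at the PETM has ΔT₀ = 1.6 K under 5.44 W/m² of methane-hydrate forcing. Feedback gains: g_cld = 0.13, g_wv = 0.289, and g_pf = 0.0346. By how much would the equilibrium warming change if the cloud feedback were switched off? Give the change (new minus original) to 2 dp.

Original: g = 0.4536, ΔT = 1.6/(1−0.4536) = 2.9283 K.
Without cloud: g' = 0.3236, ΔT' = 1.6/(1−0.3236) = 2.3655 K.
Change = 2.3655 − 2.9283 = -0.56 K.

-0.56 K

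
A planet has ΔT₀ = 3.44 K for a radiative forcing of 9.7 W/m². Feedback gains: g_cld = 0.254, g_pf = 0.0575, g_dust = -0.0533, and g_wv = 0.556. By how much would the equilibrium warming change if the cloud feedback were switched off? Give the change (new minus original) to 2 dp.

Original: g = 0.8142, ΔT = 3.44/(1−0.8142) = 18.5145 K.
Without cloud: g' = 0.5602, ΔT' = 3.44/(1−0.5602) = 7.8217 K.
Change = 7.8217 − 18.5145 = -10.69 K.

-10.69 K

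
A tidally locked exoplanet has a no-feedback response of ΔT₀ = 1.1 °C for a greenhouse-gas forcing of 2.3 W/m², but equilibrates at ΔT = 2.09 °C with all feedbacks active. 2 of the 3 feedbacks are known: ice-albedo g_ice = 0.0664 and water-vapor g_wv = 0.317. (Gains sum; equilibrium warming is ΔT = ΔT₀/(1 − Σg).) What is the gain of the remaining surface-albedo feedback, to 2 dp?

Amplification A = ΔT/ΔT₀ = 2.09/1.1 = 1.9.
Total gain g = 1 − 1/A = 1 − 1/1.9 = 0.4737.
Known gains sum to 0.0664 + 0.317 = 0.3834.
g_alb = 0.4737 − 0.3834 = 0.09.

0.09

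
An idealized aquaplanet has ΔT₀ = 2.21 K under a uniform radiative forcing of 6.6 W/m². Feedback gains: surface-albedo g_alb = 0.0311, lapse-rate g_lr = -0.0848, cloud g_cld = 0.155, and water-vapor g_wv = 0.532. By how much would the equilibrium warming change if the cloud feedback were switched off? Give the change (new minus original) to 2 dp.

Original: g = 0.6333, ΔT = 2.21/(1−0.6333) = 6.0267 K.
Without cloud: g' = 0.4783, ΔT' = 2.21/(1−0.4783) = 4.2362 K.
Change = 4.2362 − 6.0267 = -1.79 K.

-1.79 K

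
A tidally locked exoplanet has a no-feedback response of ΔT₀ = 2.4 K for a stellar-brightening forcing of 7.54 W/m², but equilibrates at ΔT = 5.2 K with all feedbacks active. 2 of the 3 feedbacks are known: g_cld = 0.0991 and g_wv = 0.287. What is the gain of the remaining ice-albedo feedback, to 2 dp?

Amplification A = ΔT/ΔT₀ = 5.2/2.4 = 2.167.
Total gain g = 1 − 1/A = 1 − 1/2.167 = 0.5385.
Known gains sum to 0.0991 + 0.287 = 0.3861.
g_ice = 0.5385 − 0.3861 = 0.15.

0.15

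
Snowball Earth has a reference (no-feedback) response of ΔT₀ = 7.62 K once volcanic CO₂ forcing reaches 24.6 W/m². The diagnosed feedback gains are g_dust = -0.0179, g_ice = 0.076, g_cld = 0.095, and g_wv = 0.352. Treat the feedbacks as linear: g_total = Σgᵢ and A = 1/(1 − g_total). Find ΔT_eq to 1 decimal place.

15.4 K

Total gain g = -0.0179 + 0.076 + 0.095 + 0.352 = 0.5051.
Amplification A = 1/(1 − 0.5051) = 2.021.
ΔT = 7.62 × 2.021 = 15.4 K.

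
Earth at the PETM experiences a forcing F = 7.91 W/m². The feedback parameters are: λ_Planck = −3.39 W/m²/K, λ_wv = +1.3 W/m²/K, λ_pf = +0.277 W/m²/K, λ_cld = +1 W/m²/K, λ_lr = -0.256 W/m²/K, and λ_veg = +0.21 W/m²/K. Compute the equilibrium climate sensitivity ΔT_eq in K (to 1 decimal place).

9.2 K

Net feedback parameter λ = (−3.39) + (+1.3) + (+0.277) + (+1) + (-0.256) + (+0.21) = -0.859 W/m²/K.
ΔT = −F/λ = −7.91/(-0.859) = 9.2 K.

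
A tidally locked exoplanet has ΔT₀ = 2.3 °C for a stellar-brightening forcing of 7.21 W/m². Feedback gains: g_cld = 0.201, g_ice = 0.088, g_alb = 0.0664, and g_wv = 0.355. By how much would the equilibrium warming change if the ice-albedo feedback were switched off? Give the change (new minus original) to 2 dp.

-1.85 °C

Original: g = 0.7104, ΔT = 2.3/(1−0.7104) = 7.9420 °C.
Without ice-albedo: g' = 0.6224, ΔT' = 2.3/(1−0.6224) = 6.0911 °C.
Change = 6.0911 − 7.9420 = -1.85 °C.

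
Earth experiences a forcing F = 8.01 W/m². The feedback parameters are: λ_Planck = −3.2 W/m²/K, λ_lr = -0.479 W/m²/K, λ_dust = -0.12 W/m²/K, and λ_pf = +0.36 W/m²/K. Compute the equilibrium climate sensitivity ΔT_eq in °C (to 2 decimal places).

Net feedback parameter λ = (−3.2) + (-0.479) + (-0.12) + (+0.36) = -3.439 W/m²/K.
ΔT = −F/λ = −8.01/(-3.439) = 2.33 °C.

2.33 °C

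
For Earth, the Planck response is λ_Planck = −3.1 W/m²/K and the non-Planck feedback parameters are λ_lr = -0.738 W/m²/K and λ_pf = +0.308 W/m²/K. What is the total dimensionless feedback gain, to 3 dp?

Convert to gains: g_lr = -0.738/3.1 = -0.2381; g_pf = 0.308/3.1 = 0.09935.
Total gain g = -0.13875.

-0.139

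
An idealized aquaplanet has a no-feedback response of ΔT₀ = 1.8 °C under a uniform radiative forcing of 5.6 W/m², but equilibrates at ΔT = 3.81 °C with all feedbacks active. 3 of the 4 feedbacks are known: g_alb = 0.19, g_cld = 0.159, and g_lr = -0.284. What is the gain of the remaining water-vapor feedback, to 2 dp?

0.46

Amplification A = ΔT/ΔT₀ = 3.81/1.8 = 2.117.
Total gain g = 1 − 1/A = 1 − 1/2.117 = 0.5276.
Known gains sum to 0.19 + 0.159 − 0.284 = 0.065.
g_wv = 0.5276 − 0.065 = 0.46.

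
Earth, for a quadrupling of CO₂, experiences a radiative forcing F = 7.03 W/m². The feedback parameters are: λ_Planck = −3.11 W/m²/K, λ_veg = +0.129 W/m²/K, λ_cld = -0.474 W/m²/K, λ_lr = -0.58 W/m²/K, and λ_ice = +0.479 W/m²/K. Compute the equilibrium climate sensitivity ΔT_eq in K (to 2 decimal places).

Net feedback parameter λ = (−3.11) + (+0.129) + (-0.474) + (-0.58) + (+0.479) = -3.556 W/m²/K.
ΔT = −F/λ = −7.03/(-3.556) = 1.98 K.

1.98 K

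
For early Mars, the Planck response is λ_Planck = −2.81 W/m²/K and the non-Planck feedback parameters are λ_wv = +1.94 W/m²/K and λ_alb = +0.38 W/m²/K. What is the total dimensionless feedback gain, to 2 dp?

Convert to gains: g_wv = 1.94/2.81 = 0.6904; g_alb = 0.38/2.81 = 0.1352.
Total gain g = 0.8256.

0.83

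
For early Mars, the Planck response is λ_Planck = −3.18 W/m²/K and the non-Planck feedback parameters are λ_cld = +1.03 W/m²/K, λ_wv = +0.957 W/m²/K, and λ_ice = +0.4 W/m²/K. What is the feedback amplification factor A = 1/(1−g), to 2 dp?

4.01

Convert to gains: g_cld = 1.03/3.18 = 0.3239; g_wv = 0.957/3.18 = 0.3009; g_ice = 0.4/3.18 = 0.1258.
Total gain g = 0.7506.
A = 1/(1 − 0.7506) = 4.01.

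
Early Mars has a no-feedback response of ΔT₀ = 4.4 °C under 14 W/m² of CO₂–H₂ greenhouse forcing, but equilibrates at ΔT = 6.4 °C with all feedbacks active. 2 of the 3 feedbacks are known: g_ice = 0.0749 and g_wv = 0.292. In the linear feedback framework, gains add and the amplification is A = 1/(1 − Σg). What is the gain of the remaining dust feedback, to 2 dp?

-0.05

Amplification A = ΔT/ΔT₀ = 6.4/4.4 = 1.455.
Total gain g = 1 − 1/A = 1 − 1/1.455 = 0.3127.
Known gains sum to 0.0749 + 0.292 = 0.3669.
g_dust = 0.3127 − 0.3669 = -0.05.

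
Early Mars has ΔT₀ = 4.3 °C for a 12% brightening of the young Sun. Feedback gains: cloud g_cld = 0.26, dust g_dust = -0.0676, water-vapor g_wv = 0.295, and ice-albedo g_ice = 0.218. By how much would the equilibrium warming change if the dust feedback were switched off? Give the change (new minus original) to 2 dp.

Original: g = 0.7054, ΔT = 4.3/(1−0.7054) = 14.5961 °C.
Without dust: g' = 0.773, ΔT' = 4.3/(1−0.773) = 18.9427 °C.
Change = 18.9427 − 14.5961 = 4.35 °C.

4.35 °C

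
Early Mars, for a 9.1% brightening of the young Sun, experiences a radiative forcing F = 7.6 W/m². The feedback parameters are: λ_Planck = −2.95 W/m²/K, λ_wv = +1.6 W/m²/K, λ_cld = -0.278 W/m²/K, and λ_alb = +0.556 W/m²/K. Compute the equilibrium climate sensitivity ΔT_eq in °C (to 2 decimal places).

7.09 °C

Net feedback parameter λ = (−2.95) + (+1.6) + (-0.278) + (+0.556) = -1.072 W/m²/K.
ΔT = −F/λ = −7.6/(-1.072) = 7.09 °C.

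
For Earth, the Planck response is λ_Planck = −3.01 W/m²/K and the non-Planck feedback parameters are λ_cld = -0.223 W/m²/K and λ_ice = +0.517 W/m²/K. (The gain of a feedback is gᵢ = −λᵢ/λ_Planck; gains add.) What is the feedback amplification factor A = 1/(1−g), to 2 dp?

Convert to gains: g_cld = -0.223/3.01 = -0.07409; g_ice = 0.517/3.01 = 0.1718.
Total gain g = 0.09771.
A = 1/(1 − 0.09771) = 1.11.

1.11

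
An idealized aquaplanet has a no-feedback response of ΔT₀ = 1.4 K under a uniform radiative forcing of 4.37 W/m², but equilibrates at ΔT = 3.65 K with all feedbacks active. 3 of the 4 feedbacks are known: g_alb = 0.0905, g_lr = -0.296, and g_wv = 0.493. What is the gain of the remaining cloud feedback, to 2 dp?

0.33

Amplification A = ΔT/ΔT₀ = 3.65/1.4 = 2.607.
Total gain g = 1 − 1/A = 1 − 1/2.607 = 0.6164.
Known gains sum to 0.0905 − 0.296 + 0.493 = 0.2875.
g_cld = 0.6164 − 0.2875 = 0.33.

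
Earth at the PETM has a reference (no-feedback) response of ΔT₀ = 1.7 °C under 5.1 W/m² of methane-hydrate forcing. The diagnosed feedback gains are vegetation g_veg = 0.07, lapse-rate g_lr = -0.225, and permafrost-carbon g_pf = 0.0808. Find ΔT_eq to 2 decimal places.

1.58 °C

Total gain g = 0.07 − 0.225 + 0.0808 = -0.0742.
Amplification A = 1/(1 + 0.0742) = 0.9309.
ΔT = 1.7 × 0.9309 = 1.58 °C.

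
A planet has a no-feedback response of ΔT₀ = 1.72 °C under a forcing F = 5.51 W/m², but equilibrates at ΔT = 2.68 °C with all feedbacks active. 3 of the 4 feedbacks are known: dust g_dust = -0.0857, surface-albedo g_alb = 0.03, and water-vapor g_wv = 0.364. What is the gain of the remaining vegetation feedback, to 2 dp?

0.05

Amplification A = ΔT/ΔT₀ = 2.68/1.72 = 1.558.
Total gain g = 1 − 1/A = 1 − 1/1.558 = 0.3582.
Known gains sum to -0.0857 + 0.03 + 0.364 = 0.3083.
g_veg = 0.3582 − 0.3083 = 0.05.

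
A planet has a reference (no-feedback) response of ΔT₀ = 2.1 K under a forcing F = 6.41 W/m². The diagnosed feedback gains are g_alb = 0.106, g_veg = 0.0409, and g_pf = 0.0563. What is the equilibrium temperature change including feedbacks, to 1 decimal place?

2.6 K

Total gain g = 0.106 + 0.0409 + 0.0563 = 0.2032.
Amplification A = 1/(1 − 0.2032) = 1.255.
ΔT = 2.1 × 1.255 = 2.6 K.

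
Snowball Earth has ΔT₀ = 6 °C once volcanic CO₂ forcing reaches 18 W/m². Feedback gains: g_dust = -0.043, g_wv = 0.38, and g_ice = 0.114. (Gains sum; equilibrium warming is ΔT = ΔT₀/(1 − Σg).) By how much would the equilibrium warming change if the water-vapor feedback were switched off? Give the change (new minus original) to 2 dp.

Original: g = 0.451, ΔT = 6/(1−0.451) = 10.9290 °C.
Without water-vapor: g' = 0.071, ΔT' = 6/(1−0.071) = 6.4586 °C.
Change = 6.4586 − 10.9290 = -4.47 °C.

-4.47 °C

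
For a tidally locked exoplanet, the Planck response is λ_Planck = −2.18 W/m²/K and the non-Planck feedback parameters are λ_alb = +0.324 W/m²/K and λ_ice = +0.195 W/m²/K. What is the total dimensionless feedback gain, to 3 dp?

Convert to gains: g_alb = 0.324/2.18 = 0.1486; g_ice = 0.195/2.18 = 0.08945.
Total gain g = 0.23805.

0.238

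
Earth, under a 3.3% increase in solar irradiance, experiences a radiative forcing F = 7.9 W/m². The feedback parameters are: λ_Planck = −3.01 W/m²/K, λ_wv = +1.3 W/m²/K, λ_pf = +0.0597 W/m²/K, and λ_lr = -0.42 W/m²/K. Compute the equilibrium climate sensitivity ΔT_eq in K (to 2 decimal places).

3.82 K

Net feedback parameter λ = (−3.01) + (+1.3) + (+0.0597) + (-0.42) = -2.0703 W/m²/K.
ΔT = −F/λ = −7.9/(-2.0703) = 3.82 K.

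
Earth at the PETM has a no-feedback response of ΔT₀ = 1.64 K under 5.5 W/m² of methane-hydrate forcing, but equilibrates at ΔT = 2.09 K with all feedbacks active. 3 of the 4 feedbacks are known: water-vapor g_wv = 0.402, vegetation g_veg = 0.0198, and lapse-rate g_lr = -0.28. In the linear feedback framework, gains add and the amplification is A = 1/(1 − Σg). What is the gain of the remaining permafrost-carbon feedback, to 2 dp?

0.07

Amplification A = ΔT/ΔT₀ = 2.09/1.64 = 1.274.
Total gain g = 1 − 1/A = 1 − 1/1.274 = 0.2151.
Known gains sum to 0.402 + 0.0198 − 0.28 = 0.1418.
g_pf = 0.2151 − 0.1418 = 0.07.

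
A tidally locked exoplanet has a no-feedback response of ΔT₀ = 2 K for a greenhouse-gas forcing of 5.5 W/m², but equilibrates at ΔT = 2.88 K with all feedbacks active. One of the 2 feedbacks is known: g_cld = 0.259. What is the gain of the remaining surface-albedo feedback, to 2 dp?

0.05

Amplification A = ΔT/ΔT₀ = 2.88/2 = 1.44.
Total gain g = 1 − 1/A = 1 − 1/1.44 = 0.3056.
The known gain is 0.259.
g_alb = 0.3056 − 0.259 = 0.05.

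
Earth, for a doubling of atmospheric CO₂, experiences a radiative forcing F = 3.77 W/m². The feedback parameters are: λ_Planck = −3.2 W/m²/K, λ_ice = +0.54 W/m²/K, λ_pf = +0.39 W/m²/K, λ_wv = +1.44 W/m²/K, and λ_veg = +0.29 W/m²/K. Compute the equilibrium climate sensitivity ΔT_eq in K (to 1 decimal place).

7.0 K

Net feedback parameter λ = (−3.2) + (+0.54) + (+0.39) + (+1.44) + (+0.29) = -0.54 W/m²/K.
ΔT = −F/λ = −3.77/(-0.54) = 7.0 K.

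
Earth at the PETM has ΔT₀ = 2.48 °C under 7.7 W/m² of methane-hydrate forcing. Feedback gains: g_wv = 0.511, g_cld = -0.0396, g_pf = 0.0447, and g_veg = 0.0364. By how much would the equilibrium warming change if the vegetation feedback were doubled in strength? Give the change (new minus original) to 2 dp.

0.49 °C

Original: g = 0.5525, ΔT = 2.48/(1−0.5525) = 5.5419 °C.
With doubled vegetation: g' = 0.5889, ΔT' = 2.48/(1−0.5889) = 6.0326 °C.
Change = 6.0326 − 5.5419 = 0.49 °C.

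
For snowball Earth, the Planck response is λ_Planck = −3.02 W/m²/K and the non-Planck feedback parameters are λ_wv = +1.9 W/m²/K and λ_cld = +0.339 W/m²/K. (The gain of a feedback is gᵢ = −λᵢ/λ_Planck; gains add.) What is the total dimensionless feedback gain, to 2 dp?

Convert to gains: g_wv = 1.9/3.02 = 0.6291; g_cld = 0.339/3.02 = 0.1123.
Total gain g = 0.7414.

0.74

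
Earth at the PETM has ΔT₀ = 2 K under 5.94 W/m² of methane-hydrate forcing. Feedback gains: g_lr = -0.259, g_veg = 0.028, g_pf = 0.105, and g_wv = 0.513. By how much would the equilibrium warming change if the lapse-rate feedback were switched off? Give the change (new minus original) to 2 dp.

Original: g = 0.387, ΔT = 2/(1−0.387) = 3.2626 K.
Without lapse-rate: g' = 0.646, ΔT' = 2/(1−0.646) = 5.6497 K.
Change = 5.6497 − 3.2626 = 2.39 K.

2.39 K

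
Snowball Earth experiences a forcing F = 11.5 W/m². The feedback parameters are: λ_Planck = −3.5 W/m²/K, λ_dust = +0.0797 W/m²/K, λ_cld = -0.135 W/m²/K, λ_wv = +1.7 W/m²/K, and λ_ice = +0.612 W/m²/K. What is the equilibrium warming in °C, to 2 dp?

9.25 °C

Net feedback parameter λ = (−3.5) + (+0.0797) + (-0.135) + (+1.7) + (+0.612) = -1.2433 W/m²/K.
ΔT = −F/λ = −11.5/(-1.2433) = 9.25 °C.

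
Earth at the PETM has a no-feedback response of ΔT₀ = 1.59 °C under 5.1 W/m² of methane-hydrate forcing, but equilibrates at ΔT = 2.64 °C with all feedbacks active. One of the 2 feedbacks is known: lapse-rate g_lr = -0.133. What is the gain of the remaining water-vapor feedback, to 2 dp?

0.53

Amplification A = ΔT/ΔT₀ = 2.64/1.59 = 1.66.
Total gain g = 1 − 1/A = 1 − 1/1.66 = 0.3976.
The known gain is -0.133.
g_wv = 0.3976 + 0.133 = 0.53.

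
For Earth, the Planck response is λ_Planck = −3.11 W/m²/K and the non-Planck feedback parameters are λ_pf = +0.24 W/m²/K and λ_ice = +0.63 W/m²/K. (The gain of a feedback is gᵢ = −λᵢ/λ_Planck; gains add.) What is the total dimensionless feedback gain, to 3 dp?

Convert to gains: g_pf = 0.24/3.11 = 0.07717; g_ice = 0.63/3.11 = 0.2026.
Total gain g = 0.27977.

0.280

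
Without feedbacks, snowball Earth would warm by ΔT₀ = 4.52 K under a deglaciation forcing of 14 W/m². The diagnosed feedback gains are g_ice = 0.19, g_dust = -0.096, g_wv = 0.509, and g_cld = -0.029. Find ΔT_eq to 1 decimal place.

Total gain g = 0.19 − 0.096 + 0.509 − 0.029 = 0.574.
Amplification A = 1/(1 − 0.574) = 2.347.
ΔT = 4.52 × 2.347 = 10.6 K.

10.6 K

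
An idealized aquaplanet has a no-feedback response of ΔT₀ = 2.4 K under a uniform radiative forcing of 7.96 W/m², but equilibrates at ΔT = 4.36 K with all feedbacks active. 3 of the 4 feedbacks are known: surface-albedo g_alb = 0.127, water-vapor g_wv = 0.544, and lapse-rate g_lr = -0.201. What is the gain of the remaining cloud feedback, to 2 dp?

Amplification A = ΔT/ΔT₀ = 4.36/2.4 = 1.817.
Total gain g = 1 − 1/A = 1 − 1/1.817 = 0.4496.
Known gains sum to 0.127 + 0.544 − 0.201 = 0.47.
g_cld = 0.4496 − 0.47 = -0.02.

-0.02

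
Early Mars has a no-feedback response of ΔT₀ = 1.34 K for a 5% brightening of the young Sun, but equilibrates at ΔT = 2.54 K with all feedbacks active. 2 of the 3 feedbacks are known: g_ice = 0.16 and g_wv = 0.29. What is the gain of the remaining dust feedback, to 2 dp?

0.02

Amplification A = ΔT/ΔT₀ = 2.54/1.34 = 1.896.
Total gain g = 1 − 1/A = 1 − 1/1.896 = 0.4726.
Known gains sum to 0.16 + 0.29 = 0.45.
g_dust = 0.4726 − 0.45 = 0.02.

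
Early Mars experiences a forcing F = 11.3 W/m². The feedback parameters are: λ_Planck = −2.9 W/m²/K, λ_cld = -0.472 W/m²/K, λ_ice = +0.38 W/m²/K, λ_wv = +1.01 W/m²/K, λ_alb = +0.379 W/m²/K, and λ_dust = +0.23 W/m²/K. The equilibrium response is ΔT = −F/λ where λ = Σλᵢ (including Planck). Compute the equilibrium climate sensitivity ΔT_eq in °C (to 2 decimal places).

Net feedback parameter λ = (−2.9) + (-0.472) + (+0.38) + (+1.01) + (+0.379) + (+0.23) = -1.373 W/m²/K.
ΔT = −F/λ = −11.3/(-1.373) = 8.23 °C.

8.23 °C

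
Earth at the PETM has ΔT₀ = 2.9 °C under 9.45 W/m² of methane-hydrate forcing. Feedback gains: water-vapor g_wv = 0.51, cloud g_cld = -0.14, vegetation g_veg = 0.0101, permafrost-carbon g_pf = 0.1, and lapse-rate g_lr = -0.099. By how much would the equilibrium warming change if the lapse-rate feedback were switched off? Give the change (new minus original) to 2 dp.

Original: g = 0.3811, ΔT = 2.9/(1−0.3811) = 4.6857 °C.
Without lapse-rate: g' = 0.4801, ΔT' = 2.9/(1−0.4801) = 5.5780 °C.
Change = 5.5780 − 4.6857 = 0.89 °C.

0.89 °C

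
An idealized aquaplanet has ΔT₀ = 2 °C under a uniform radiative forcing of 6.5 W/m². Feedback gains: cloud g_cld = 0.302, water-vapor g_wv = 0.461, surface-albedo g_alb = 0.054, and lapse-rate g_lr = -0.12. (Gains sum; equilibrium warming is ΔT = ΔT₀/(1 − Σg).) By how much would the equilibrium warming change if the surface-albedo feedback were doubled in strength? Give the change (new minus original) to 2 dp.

1.43 °C

Original: g = 0.697, ΔT = 2/(1−0.697) = 6.6007 °C.
With doubled surface-albedo: g' = 0.751, ΔT' = 2/(1−0.751) = 8.0321 °C.
Change = 8.0321 − 6.6007 = 1.43 °C.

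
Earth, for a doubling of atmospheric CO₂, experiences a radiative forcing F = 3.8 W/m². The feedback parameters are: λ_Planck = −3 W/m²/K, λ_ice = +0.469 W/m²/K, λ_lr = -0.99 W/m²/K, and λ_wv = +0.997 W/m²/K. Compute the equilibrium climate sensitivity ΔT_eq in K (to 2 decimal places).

1.51 K

Net feedback parameter λ = (−3) + (+0.469) + (-0.99) + (+0.997) = -2.524 W/m²/K.
ΔT = −F/λ = −3.8/(-2.524) = 1.51 K.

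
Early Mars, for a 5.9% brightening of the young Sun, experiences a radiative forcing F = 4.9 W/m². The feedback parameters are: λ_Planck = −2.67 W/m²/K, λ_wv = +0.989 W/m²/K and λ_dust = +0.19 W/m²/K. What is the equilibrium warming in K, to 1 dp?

3.3 K

Net feedback parameter λ = (−2.67) + (+0.989) + (+0.19) = -1.491 W/m²/K.
ΔT = −F/λ = −4.9/(-1.491) = 3.3 K.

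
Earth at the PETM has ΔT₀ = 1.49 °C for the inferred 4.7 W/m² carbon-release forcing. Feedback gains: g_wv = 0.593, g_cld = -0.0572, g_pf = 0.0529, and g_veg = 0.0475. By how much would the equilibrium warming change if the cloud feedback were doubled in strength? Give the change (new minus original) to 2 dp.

-0.56 °C

Original: g = 0.6362, ΔT = 1.49/(1−0.6362) = 4.0957 °C.
With doubled cloud: g' = 0.579, ΔT' = 1.49/(1−0.579) = 3.5392 °C.
Change = 3.5392 − 4.0957 = -0.56 °C.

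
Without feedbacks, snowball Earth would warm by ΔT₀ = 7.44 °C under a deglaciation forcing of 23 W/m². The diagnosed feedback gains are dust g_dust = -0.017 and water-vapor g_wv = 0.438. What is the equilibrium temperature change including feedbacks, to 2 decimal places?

12.85 °C

Total gain g = -0.017 + 0.438 = 0.421.
Amplification A = 1/(1 − 0.421) = 1.727.
ΔT = 7.44 × 1.727 = 12.85 °C.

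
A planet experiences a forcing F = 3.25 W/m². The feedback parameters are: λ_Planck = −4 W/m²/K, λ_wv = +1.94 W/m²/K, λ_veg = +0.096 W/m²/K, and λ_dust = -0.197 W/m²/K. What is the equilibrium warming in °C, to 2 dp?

1.50 °C

Net feedback parameter λ = (−4) + (+1.94) + (+0.096) + (-0.197) = -2.161 W/m²/K.
ΔT = −F/λ = −3.25/(-2.161) = 1.50 °C.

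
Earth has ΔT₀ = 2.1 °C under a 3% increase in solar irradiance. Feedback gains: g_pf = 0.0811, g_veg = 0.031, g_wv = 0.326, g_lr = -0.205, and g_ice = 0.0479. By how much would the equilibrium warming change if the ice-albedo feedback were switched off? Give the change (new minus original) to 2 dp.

Original: g = 0.281, ΔT = 2.1/(1−0.281) = 2.9207 °C.
Without ice-albedo: g' = 0.2331, ΔT' = 2.1/(1−0.2331) = 2.7383 °C.
Change = 2.7383 − 2.9207 = -0.18 °C.

-0.18 °C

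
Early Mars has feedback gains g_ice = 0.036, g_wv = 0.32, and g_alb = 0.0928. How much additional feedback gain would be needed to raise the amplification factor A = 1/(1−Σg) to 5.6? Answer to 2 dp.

0.37

Current total gain = 0.4488.
Target gain for A = 5.6: g* = 1 − 1/5.6 = 0.8214.
Additional gain needed = 0.8214 − 0.4488 = 0.37.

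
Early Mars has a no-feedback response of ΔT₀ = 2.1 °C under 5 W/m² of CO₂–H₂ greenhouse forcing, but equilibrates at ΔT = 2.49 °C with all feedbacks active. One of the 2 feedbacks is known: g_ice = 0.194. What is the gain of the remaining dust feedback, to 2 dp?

Amplification A = ΔT/ΔT₀ = 2.49/2.1 = 1.186.
Total gain g = 1 − 1/A = 1 − 1/1.186 = 0.1568.
The known gain is 0.194.
g_dust = 0.1568 − 0.194 = -0.04.

-0.04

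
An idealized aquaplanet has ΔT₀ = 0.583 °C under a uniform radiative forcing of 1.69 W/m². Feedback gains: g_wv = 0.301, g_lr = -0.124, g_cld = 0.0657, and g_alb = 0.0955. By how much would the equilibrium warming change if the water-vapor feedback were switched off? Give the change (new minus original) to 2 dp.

-0.28 °C

Original: g = 0.3382, ΔT = 0.583/(1−0.3382) = 0.8809 °C.
Without water-vapor: g' = 0.0372, ΔT' = 0.583/(1−0.0372) = 0.6055 °C.
Change = 0.6055 − 0.8809 = -0.28 °C.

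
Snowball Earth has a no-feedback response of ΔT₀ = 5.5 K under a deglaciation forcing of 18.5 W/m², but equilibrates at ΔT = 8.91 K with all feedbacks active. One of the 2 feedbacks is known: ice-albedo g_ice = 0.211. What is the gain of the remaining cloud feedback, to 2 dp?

Amplification A = ΔT/ΔT₀ = 8.91/5.5 = 1.62.
Total gain g = 1 − 1/A = 1 − 1/1.62 = 0.3827.
The known gain is 0.211.
g_cld = 0.3827 − 0.211 = 0.17.

0.17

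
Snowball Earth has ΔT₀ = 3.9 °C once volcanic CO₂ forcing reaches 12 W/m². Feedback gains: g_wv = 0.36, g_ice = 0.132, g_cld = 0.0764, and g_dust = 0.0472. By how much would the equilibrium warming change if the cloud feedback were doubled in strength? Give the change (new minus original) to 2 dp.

2.52 °C

Original: g = 0.6156, ΔT = 3.9/(1−0.6156) = 10.1457 °C.
With doubled cloud: g' = 0.692, ΔT' = 3.9/(1−0.692) = 12.6623 °C.
Change = 12.6623 − 10.1457 = 2.52 °C.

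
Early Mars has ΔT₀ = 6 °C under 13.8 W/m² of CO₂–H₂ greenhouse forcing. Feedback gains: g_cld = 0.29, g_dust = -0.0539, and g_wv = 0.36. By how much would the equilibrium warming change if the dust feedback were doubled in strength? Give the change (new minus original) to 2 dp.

Original: g = 0.5961, ΔT = 6/(1−0.5961) = 14.8552 °C.
With doubled dust: g' = 0.5422, ΔT' = 6/(1−0.5422) = 13.1062 °C.
Change = 13.1062 − 14.8552 = -1.75 °C.

-1.75 °C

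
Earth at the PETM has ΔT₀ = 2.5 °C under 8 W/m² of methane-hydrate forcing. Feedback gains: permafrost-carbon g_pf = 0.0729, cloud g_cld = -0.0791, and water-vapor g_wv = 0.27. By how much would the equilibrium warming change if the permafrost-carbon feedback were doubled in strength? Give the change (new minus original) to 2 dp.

0.37 °C

Original: g = 0.2638, ΔT = 2.5/(1−0.2638) = 3.3958 °C.
With doubled permafrost-carbon: g' = 0.3367, ΔT' = 2.5/(1−0.3367) = 3.7690 °C.
Change = 3.7690 − 3.3958 = 0.37 °C.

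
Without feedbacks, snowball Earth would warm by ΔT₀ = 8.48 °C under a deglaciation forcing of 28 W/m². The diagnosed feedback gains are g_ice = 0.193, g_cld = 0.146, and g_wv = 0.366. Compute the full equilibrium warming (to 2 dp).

Total gain g = 0.193 + 0.146 + 0.366 = 0.705.
Amplification A = 1/(1 − 0.705) = 3.39.
ΔT = 8.48 × 3.39 = 28.75 °C.

28.75 °C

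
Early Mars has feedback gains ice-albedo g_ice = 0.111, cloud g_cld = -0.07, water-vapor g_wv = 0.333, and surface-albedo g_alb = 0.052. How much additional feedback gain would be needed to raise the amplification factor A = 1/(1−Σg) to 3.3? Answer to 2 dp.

Current total gain = 0.426.
Target gain for A = 3.3: g* = 1 − 1/3.3 = 0.697.
Additional gain needed = 0.697 − 0.426 = 0.27.

0.27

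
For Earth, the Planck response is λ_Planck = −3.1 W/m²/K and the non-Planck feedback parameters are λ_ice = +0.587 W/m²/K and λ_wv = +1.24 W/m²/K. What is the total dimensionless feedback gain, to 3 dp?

0.589

Convert to gains: g_ice = 0.587/3.1 = 0.1894; g_wv = 1.24/3.1 = 0.4.
Total gain g = 0.5894.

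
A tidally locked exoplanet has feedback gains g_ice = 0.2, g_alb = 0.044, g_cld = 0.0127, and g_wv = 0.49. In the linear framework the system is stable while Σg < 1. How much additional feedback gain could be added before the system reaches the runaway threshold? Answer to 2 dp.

Current total gain = 0.2 + 0.044 + 0.0127 + 0.49 = 0.7467.
Margin to runaway = 1 − 0.7467 = 0.25.

0.25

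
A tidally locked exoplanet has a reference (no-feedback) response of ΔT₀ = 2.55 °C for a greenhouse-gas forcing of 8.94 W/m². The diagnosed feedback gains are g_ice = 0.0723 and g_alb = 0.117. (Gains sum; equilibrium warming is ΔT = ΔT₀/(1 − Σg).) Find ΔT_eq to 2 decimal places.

3.15 °C

Total gain g = 0.0723 + 0.117 = 0.1893.
Amplification A = 1/(1 − 0.1893) = 1.234.
ΔT = 2.55 × 1.234 = 3.15 °C.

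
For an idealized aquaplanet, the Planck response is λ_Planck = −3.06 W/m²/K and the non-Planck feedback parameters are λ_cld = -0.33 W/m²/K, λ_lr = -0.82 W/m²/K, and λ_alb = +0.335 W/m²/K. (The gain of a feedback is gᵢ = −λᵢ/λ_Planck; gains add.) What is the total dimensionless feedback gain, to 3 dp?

Convert to gains: g_cld = -0.33/3.06 = -0.1078; g_lr = -0.82/3.06 = -0.268; g_alb = 0.335/3.06 = 0.1095.
Total gain g = -0.2663.

-0.266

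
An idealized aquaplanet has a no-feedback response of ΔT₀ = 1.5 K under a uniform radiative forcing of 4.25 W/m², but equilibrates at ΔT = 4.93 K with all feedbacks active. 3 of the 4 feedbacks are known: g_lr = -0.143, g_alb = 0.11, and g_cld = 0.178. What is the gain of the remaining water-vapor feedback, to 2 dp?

0.55

Amplification A = ΔT/ΔT₀ = 4.93/1.5 = 3.287.
Total gain g = 1 − 1/A = 1 − 1/3.287 = 0.6958.
Known gains sum to -0.143 + 0.11 + 0.178 = 0.145.
g_wv = 0.6958 − 0.145 = 0.55.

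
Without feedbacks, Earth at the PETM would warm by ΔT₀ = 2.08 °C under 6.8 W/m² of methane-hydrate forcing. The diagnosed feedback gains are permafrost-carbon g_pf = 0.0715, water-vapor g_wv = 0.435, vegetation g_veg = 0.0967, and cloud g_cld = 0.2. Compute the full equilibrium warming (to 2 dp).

10.57 °C

Total gain g = 0.0715 + 0.435 + 0.0967 + 0.2 = 0.8032.
Amplification A = 1/(1 − 0.8032) = 5.081.
ΔT = 2.08 × 5.081 = 10.57 °C.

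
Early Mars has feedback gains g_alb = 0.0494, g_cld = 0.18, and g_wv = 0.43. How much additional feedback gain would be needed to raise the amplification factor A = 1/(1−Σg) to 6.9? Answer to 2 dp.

0.20

Current total gain = 0.6594.
Target gain for A = 6.9: g* = 1 − 1/6.9 = 0.8551.
Additional gain needed = 0.8551 − 0.6594 = 0.20.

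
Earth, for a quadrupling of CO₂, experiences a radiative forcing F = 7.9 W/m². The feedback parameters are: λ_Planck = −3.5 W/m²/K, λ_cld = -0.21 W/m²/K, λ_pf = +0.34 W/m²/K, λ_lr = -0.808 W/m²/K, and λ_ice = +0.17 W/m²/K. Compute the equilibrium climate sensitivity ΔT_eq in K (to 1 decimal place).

Net feedback parameter λ = (−3.5) + (-0.21) + (+0.34) + (-0.808) + (+0.17) = -4.008 W/m²/K.
ΔT = −F/λ = −7.9/(-4.008) = 2.0 K.

2.0 K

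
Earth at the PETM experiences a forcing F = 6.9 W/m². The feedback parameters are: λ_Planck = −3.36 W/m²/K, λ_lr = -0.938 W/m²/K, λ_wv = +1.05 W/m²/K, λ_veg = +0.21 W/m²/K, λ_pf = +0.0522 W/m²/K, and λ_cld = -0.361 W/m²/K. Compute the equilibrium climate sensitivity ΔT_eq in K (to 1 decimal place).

2.1 K

Net feedback parameter λ = (−3.36) + (-0.938) + (+1.05) + (+0.21) + (+0.0522) + (-0.361) = -3.3468 W/m²/K.
ΔT = −F/λ = −6.9/(-3.3468) = 2.1 K.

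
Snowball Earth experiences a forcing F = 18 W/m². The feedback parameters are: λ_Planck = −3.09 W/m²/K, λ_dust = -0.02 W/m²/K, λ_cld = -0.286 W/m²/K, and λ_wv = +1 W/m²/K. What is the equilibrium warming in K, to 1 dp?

7.5 K

Net feedback parameter λ = (−3.09) + (-0.02) + (-0.286) + (+1) = -2.396 W/m²/K.
ΔT = −F/λ = −18/(-2.396) = 7.5 K.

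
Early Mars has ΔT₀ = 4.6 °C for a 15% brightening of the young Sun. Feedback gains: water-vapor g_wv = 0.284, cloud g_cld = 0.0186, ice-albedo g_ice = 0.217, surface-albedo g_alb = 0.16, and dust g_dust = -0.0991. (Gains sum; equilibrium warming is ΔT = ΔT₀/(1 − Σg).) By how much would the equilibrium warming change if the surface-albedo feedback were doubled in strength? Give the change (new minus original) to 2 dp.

6.76 °C

Original: g = 0.5805, ΔT = 4.6/(1−0.5805) = 10.9654 °C.
With doubled surface-albedo: g' = 0.7405, ΔT' = 4.6/(1−0.7405) = 17.7264 °C.
Change = 17.7264 − 10.9654 = 6.76 °C.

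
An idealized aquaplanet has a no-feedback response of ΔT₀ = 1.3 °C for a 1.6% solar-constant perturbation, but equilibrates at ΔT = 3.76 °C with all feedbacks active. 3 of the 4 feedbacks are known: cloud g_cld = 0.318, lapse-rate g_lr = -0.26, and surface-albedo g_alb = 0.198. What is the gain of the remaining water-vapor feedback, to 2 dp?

0.40

Amplification A = ΔT/ΔT₀ = 3.76/1.3 = 2.892.
Total gain g = 1 − 1/A = 1 − 1/2.892 = 0.6542.
Known gains sum to 0.318 − 0.26 + 0.198 = 0.256.
g_wv = 0.6542 − 0.256 = 0.40.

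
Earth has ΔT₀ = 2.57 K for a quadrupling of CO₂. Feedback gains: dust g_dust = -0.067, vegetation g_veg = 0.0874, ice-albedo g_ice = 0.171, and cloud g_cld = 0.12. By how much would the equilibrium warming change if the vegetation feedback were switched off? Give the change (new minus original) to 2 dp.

-0.42 K

Original: g = 0.3114, ΔT = 2.57/(1−0.3114) = 3.7322 K.
Without vegetation: g' = 0.224, ΔT' = 2.57/(1−0.224) = 3.3119 K.
Change = 3.3119 − 3.7322 = -0.42 K.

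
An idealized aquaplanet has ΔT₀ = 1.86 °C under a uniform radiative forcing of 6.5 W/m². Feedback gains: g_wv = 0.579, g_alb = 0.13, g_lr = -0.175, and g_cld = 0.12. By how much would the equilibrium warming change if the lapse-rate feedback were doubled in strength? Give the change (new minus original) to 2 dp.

-1.81 °C

Original: g = 0.654, ΔT = 1.86/(1−0.654) = 5.3757 °C.
With doubled lapse-rate: g' = 0.479, ΔT' = 1.86/(1−0.479) = 3.5701 °C.
Change = 3.5701 − 5.3757 = -1.81 °C.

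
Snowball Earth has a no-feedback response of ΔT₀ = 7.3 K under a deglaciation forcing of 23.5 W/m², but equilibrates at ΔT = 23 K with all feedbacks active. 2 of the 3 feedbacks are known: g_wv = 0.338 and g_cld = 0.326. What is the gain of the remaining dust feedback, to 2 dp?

Amplification A = ΔT/ΔT₀ = 23/7.3 = 3.151.
Total gain g = 1 − 1/A = 1 − 1/3.151 = 0.6826.
Known gains sum to 0.338 + 0.326 = 0.664.
g_dust = 0.6826 − 0.664 = 0.02.

0.02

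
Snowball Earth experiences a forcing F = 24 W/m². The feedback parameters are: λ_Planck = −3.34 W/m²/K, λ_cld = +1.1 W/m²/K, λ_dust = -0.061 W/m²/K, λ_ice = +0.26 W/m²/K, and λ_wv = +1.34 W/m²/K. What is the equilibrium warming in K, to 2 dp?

34.24 K

Net feedback parameter λ = (−3.34) + (+1.1) + (-0.061) + (+0.26) + (+1.34) = -0.701 W/m²/K.
ΔT = −F/λ = −24/(-0.701) = 34.24 K.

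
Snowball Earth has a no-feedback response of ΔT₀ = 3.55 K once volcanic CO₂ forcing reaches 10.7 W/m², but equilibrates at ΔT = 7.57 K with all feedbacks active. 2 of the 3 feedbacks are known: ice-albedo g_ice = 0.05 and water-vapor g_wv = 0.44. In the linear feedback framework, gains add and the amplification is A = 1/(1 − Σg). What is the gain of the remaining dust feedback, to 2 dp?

Amplification A = ΔT/ΔT₀ = 7.57/3.55 = 2.132.
Total gain g = 1 − 1/A = 1 − 1/2.132 = 0.531.
Known gains sum to 0.05 + 0.44 = 0.49.
g_dust = 0.531 − 0.49 = 0.04.

0.04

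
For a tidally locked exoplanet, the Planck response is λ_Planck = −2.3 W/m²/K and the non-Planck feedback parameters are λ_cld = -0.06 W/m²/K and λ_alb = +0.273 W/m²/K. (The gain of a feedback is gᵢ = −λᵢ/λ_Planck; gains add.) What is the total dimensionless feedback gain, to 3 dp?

Convert to gains: g_cld = -0.06/2.3 = -0.02609; g_alb = 0.273/2.3 = 0.1187.
Total gain g = 0.09261.

0.093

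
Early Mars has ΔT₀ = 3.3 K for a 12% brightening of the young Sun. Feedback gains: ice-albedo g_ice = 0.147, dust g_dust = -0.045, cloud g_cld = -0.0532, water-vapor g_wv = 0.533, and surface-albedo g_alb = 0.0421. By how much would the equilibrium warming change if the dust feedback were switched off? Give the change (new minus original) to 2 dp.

1.19 K

Original: g = 0.6239, ΔT = 3.3/(1−0.6239) = 8.7743 K.
Without dust: g' = 0.6689, ΔT' = 3.3/(1−0.6689) = 9.9668 K.
Change = 9.9668 − 8.7743 = 1.19 K.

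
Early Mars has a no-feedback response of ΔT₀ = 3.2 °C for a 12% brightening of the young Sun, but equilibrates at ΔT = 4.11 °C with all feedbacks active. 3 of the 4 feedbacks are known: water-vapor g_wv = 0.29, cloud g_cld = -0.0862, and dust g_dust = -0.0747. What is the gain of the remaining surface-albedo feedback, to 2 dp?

0.09

Amplification A = ΔT/ΔT₀ = 4.11/3.2 = 1.284.
Total gain g = 1 − 1/A = 1 − 1/1.284 = 0.2212.
Known gains sum to 0.29 − 0.0862 − 0.0747 = 0.1291.
g_alb = 0.2212 − 0.1291 = 0.09.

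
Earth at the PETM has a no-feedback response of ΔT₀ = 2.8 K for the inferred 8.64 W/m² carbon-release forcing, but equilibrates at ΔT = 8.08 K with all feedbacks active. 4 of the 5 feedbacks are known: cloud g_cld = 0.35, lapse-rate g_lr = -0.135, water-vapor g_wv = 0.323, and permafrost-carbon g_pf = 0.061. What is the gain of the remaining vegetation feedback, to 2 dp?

Amplification A = ΔT/ΔT₀ = 8.08/2.8 = 2.886.
Total gain g = 1 − 1/A = 1 − 1/2.886 = 0.6535.
Known gains sum to 0.35 − 0.135 + 0.323 + 0.061 = 0.599.
g_veg = 0.6535 − 0.599 = 0.05.

0.05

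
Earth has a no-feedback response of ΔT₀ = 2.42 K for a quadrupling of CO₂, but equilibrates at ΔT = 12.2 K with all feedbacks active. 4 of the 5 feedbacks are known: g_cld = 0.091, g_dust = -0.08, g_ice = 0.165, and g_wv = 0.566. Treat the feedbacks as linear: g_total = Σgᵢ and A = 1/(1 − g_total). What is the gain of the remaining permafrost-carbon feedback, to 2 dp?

0.06

Amplification A = ΔT/ΔT₀ = 12.2/2.42 = 5.041.
Total gain g = 1 − 1/A = 1 − 1/5.041 = 0.8016.
Known gains sum to 0.091 − 0.08 + 0.165 + 0.566 = 0.742.
g_pf = 0.8016 − 0.742 = 0.06.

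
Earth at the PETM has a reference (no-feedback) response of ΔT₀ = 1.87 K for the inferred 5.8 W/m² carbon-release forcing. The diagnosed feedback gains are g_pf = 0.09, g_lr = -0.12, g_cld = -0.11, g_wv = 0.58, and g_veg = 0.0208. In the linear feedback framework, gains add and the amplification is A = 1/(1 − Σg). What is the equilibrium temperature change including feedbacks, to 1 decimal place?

Total gain g = 0.09 − 0.12 − 0.11 + 0.58 + 0.0208 = 0.4608.
Amplification A = 1/(1 − 0.4608) = 1.855.
ΔT = 1.87 × 1.855 = 3.5 K.

3.5 K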